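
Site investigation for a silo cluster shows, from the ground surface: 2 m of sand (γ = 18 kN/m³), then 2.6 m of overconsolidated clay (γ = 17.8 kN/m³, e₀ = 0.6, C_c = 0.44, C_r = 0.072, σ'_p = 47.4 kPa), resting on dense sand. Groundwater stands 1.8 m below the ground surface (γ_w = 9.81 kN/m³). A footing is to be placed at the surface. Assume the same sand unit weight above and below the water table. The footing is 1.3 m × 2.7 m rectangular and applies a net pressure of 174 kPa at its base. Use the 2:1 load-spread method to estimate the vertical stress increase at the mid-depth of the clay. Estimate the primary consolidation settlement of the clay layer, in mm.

Mid-depth of clay below the ground surface: z = 2 + 2.6/2 = 3.3 m.
Total vertical stress at mid-clay: σ_v = 18×2 + 17.8×1.3 = 59.14 kPa.
Pore pressure: u = 9.81×(3.3 − 1.8) = 14.715 kPa.
Initial effective stress: σ'_0 = σ_v − u = 59.14 − 14.715 = 44.425 kPa.
Stress increase at mid-clay by the 2:1 spreading method:
Δσ = qBL/((B+z)(L+z)) = 174×1.3×2.7/((1.3+3.3)(2.7+3.3)) = 22.128 kPa
Final effective stress: σ'_f = 44.425 + 22.128 = 66.553 kPa.
σ'_f = 66.553 > σ'_p = 47.4 kPa, so the stress path crosses the preconsolidation pressure — recompression up to σ'_p, then virgin compression beyond:
S_c = H/(1+e₀)·[C_r·log₁₀(σ'_p/σ'_0) + C_c·log₁₀(σ'_f/σ'_p)]
    = 2.6/1.6 × [0.072×log₁₀(47.4/44.425) + 0.44×log₁₀(66.553/47.4)]
    = 1.625 × [0.0020269 + 0.064851] = 0.1087 m

S_c ≈ 109 mm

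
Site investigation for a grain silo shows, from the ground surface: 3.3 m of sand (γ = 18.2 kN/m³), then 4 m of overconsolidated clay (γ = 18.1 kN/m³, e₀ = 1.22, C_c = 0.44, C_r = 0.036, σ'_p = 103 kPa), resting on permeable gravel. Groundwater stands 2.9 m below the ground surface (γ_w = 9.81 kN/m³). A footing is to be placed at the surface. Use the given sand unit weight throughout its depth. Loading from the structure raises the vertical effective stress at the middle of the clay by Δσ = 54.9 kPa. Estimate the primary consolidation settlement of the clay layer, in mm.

Mid-depth of clay below the ground surface: z = 3.3 + 4/2 = 5.3 m.
Total vertical stress at mid-clay: σ_v = 18.2×3.3 + 18.1×2 = 96.26 kPa.
Pore pressure: u = 9.81×(5.3 − 2.9) = 23.544 kPa.
Initial effective stress: σ'_0 = σ_v − u = 96.26 − 23.544 = 72.716 kPa.
Final effective stress: σ'_f = 72.716 + 54.9 = 127.62 kPa.
σ'_f = 127.62 > σ'_p = 103 kPa, so the stress path crosses the preconsolidation pressure — recompression up to σ'_p, then virgin compression beyond:
S_c = H/(1+e₀)·[C_r·log₁₀(σ'_p/σ'_0) + C_c·log₁₀(σ'_f/σ'_p)]
    = 4/2.22 × [0.036×log₁₀(103/72.716) + 0.44×log₁₀(127.62/103)]
    = 1.8018 × [0.0054435 + 0.040956] = 0.0836 m

S_c ≈ 83.6 mm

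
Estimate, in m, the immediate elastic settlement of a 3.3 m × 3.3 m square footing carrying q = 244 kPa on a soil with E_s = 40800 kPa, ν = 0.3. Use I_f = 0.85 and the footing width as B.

S_e ≈ 0.0153 m

Immediate (elastic) settlement: S_e = q·B·(1−ν²)/E_s · I_f.
S_e = 244 × 3.3 × (1 − 0.3²) / 40800 × 0.85
    = 244 × 3.3 × 0.91 / 40800 × 0.85
    = 0.01527 m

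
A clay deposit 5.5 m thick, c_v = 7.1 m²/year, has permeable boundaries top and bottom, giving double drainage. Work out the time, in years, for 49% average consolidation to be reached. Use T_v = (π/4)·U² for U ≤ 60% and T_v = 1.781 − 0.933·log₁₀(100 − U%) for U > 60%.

Drainage path length: H_d = H/2 = 2.75 m (double drainage).
U ≤ 60%: T_v = (π/4)·U² = (π/4)×0.49² = 0.18857.
t = T_v·H_d²/c_v = 0.18857×2.75²/7.1 = 0.2009 years.

t ≈ 0.201 years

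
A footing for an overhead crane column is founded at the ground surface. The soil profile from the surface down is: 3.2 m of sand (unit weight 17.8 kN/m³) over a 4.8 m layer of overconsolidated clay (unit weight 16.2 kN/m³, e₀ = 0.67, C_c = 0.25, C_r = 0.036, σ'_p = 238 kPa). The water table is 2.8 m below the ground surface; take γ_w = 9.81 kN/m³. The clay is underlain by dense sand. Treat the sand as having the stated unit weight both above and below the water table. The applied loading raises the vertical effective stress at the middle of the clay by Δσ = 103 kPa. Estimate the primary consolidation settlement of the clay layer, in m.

S_c ≈ 0.0413 m

Mid-depth of clay below the ground surface: z = 3.2 + 4.8/2 = 5.6 m.
Total vertical stress at mid-clay: σ_v = 17.8×3.2 + 16.2×2.4 = 95.84 kPa.
Pore pressure: u = 9.81×(5.6 − 2.8) = 27.468 kPa.
Initial effective stress: σ'_0 = σ_v − u = 95.84 − 27.468 = 68.372 kPa.
Final effective stress: σ'_f = 68.372 + 103 = 171.37 kPa.
σ'_f = 171.37 ≤ σ'_p = 238 kPa, so the clay remains overconsolidated and only the recompression index applies:
S_c = C_r·H/(1+e₀)·log₁₀(σ'_f/σ'_0) = 0.036×4.8/1.67×log₁₀(171.37/68.372)
    = 0.10347 × 0.39906 = 0.04129 m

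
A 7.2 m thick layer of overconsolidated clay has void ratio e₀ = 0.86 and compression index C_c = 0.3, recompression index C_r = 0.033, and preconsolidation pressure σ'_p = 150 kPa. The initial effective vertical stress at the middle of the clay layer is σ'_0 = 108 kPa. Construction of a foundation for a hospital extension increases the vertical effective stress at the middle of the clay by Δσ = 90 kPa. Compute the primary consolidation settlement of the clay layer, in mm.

Final effective stress: σ'_f = 108 + 90 = 198 kPa.
σ'_f = 198 > σ'_p = 150 kPa, so the stress path crosses the preconsolidation pressure — recompression up to σ'_p, then virgin compression beyond:
S_c = H/(1+e₀)·[C_r·log₁₀(σ'_p/σ'_0) + C_c·log₁₀(σ'_f/σ'_p)]
    = 7.2/1.86 × [0.033×log₁₀(150/108) + 0.3×log₁₀(198/150)]
    = 3.871 × [0.004708 + 0.036172] = 0.1582 m

S_c ≈ 158 mm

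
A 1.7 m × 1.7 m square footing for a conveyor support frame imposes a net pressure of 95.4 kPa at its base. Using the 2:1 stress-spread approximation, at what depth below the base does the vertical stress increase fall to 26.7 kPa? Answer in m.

z ≈ 1.51 m

2:1 spreading — at depth z the loaded area has grown by z in each plan dimension:
qB²/(B+z)² = Δσ_z ⇒ z = B(√(q/Δσ_z) − 1) = 1.7×(√(95.4/26.7) − 1) = 1.513 m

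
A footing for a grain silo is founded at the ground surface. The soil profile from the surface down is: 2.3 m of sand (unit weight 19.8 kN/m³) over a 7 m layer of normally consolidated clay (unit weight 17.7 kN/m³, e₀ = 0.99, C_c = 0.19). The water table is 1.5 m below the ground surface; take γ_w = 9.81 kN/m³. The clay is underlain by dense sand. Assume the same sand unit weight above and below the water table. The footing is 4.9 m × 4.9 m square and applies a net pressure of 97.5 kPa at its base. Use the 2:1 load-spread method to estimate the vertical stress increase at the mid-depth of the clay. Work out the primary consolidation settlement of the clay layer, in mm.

S_c ≈ 79.1 mm

Mid-depth of clay below the ground surface: z = 2.3 + 7/2 = 5.8 m.
Total vertical stress at mid-clay: σ_v = 19.8×2.3 + 17.7×3.5 = 107.49 kPa.
Pore pressure: u = 9.81×(5.8 − 1.5) = 42.183 kPa.
Initial effective stress: σ'_0 = σ_v − u = 107.49 − 42.183 = 65.307 kPa.
Stress increase at mid-clay by the 2:1 spreading method:
Δσ = qBL/((B+z)(L+z)) = 97.5×4.9×4.9/((4.9+5.8)(4.9+5.8)) = 20.447 kPa
Final effective stress: σ'_f = σ'_0 + Δσ = 65.307 + 20.447 = 85.754 kPa.
Normally consolidated clay, so the full stress increment lies on the virgin compression line:
S_c = C_c·H/(1+e₀)·log₁₀(σ'_f/σ'_0) = 0.19×7/(1+0.99)×log₁₀(85.754/65.307)
    = 0.66834 × 0.11829 = 0.07906 m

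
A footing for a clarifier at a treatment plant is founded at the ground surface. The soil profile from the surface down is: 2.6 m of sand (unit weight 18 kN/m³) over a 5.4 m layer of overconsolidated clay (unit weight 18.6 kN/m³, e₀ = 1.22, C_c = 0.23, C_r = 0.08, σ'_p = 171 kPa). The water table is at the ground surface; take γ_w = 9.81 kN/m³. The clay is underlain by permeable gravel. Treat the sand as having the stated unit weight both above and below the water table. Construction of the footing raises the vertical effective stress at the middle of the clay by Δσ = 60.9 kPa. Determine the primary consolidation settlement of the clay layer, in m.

S_c ≈ 0.0723 m

Mid-depth of clay below the ground surface: z = 2.6 + 5.4/2 = 5.3 m.
Total vertical stress at mid-clay: σ_v = 18×2.6 + 18.6×2.7 = 97.02 kPa.
Pore pressure: u = 9.81×(5.3 − 0) = 51.993 kPa.
Initial effective stress: σ'_0 = σ_v − u = 97.02 − 51.993 = 45.027 kPa.
Final effective stress: σ'_f = 45.027 + 60.9 = 105.93 kPa.
σ'_f = 105.93 ≤ σ'_p = 171 kPa, so the clay remains overconsolidated and only the recompression index applies:
S_c = C_r·H/(1+e₀)·log₁₀(σ'_f/σ'_0) = 0.08×5.4/2.22×log₁₀(105.93/45.027)
    = 0.19459 × 0.37155 = 0.0723 m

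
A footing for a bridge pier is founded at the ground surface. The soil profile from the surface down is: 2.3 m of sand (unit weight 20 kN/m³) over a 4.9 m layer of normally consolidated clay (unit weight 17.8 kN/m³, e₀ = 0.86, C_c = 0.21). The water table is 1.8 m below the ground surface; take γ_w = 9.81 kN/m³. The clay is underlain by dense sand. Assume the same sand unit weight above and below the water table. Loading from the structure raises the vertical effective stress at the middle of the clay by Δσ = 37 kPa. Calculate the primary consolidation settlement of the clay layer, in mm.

S_c ≈ 114 mm

Mid-depth of clay below the ground surface: z = 2.3 + 4.9/2 = 4.75 m.
Total vertical stress at mid-clay: σ_v = 20×2.3 + 17.8×2.45 = 89.61 kPa.
Pore pressure: u = 9.81×(4.75 − 1.8) = 28.94 kPa.
Initial effective stress: σ'_0 = σ_v − u = 89.61 − 28.94 = 60.67 kPa.
Final effective stress: σ'_f = σ'_0 + Δσ = 60.67 + 37 = 97.67 kPa.
Normally consolidated clay, so the full stress increment lies on the virgin compression line:
S_c = C_c·H/(1+e₀)·log₁₀(σ'_f/σ'_0) = 0.21×4.9/(1+0.86)×log₁₀(97.67/60.67)
    = 0.55323 × 0.20679 = 0.1144 m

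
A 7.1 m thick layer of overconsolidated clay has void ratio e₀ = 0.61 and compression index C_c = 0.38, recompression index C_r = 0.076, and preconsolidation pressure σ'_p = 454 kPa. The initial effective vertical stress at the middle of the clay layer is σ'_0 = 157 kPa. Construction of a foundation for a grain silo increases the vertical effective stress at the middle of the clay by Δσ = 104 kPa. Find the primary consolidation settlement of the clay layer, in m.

S_c ≈ 0.074 m

Final effective stress: σ'_f = 157 + 104 = 261 kPa.
σ'_f = 261 ≤ σ'_p = 454 kPa, so the clay remains overconsolidated and only the recompression index applies:
S_c = C_r·H/(1+e₀)·log₁₀(σ'_f/σ'_0) = 0.076×7.1/1.61×log₁₀(261/157)
    = 0.33515 × 0.22074 = 0.07398 m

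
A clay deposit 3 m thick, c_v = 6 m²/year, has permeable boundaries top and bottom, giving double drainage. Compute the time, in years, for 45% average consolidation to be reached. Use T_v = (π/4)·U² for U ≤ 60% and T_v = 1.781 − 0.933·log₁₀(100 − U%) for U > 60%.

t ≈ 0.0596 years

Drainage path length: H_d = H/2 = 1.5 m (double drainage).
U ≤ 60%: T_v = (π/4)·U² = (π/4)×0.45² = 0.15904.
t = T_v·H_d²/c_v = 0.15904×1.5²/6 = 0.05964 years.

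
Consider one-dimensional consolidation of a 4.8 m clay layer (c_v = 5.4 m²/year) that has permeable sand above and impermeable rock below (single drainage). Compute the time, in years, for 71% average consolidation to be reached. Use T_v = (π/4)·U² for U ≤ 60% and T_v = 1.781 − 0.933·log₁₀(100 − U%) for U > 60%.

Drainage path length: H_d = H = 4.8 m (single drainage).
U > 60%: T_v = 1.781 − 0.933·log₁₀(100 − 71) = 0.41658.
t = T_v·H_d²/c_v = 0.41658×4.8²/5.4 = 1.777 years.

t ≈ 1.78 years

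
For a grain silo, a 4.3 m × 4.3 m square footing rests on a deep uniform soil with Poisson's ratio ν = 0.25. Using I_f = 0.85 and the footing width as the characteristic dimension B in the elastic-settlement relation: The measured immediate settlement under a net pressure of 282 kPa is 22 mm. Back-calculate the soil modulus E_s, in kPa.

E_s ≈ 43900 kPa

S_e = q·B·(1−ν²)/E_s · I_f  ⇒  E_s = q·B·(1−ν²)·I_f / S_e.
E_s = 282 × 4.3 × 0.9375 × 0.85 / 0.022 = 43920 kPa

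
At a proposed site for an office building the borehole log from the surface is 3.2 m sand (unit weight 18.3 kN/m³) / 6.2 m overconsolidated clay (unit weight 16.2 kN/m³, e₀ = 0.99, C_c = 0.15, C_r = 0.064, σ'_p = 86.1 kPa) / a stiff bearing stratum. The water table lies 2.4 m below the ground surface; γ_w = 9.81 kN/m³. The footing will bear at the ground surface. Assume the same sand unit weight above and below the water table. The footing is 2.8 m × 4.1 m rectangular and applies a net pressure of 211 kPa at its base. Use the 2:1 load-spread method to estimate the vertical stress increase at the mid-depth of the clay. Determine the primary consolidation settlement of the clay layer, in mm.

Mid-depth of clay below the ground surface: z = 3.2 + 6.2/2 = 6.3 m.
Total vertical stress at mid-clay: σ_v = 18.3×3.2 + 16.2×3.1 = 108.78 kPa.
Pore pressure: u = 9.81×(6.3 − 2.4) = 38.259 kPa.
Initial effective stress: σ'_0 = σ_v − u = 108.78 − 38.259 = 70.521 kPa.
Stress increase at mid-clay by the 2:1 spreading method:
Δσ = qBL/((B+z)(L+z)) = 211×2.8×4.1/((2.8+6.3)(4.1+6.3)) = 25.595 kPa
Final effective stress: σ'_f = 70.521 + 25.595 = 96.116 kPa.
σ'_f = 96.116 > σ'_p = 86.1 kPa, so the stress path crosses the preconsolidation pressure — recompression up to σ'_p, then virgin compression beyond:
S_c = H/(1+e₀)·[C_r·log₁₀(σ'_p/σ'_0) + C_c·log₁₀(σ'_f/σ'_p)]
    = 6.2/1.99 × [0.064×log₁₀(86.1/70.521) + 0.15×log₁₀(96.116/86.1)]
    = 3.1156 × [0.0055478 + 0.0071689] = 0.03962 m

S_c ≈ 39.6 mm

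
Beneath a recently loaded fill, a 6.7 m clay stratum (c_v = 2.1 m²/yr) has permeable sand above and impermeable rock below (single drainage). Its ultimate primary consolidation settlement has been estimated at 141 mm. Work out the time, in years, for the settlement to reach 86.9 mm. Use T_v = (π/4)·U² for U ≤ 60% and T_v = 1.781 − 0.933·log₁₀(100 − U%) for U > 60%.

Drainage path length: H_d = H = 6.7 m (single drainage).
U = S(t)/S_ult = 86.9/141 = 0.6163.
U > 60%: T_v = 1.781 − 0.933·log₁₀(100 − 61.631) = 0.30315.
t = T_v·H_d²/c_v = 0.30315×6.7²/2.1 = 6.48 years.

t ≈ 6.48 years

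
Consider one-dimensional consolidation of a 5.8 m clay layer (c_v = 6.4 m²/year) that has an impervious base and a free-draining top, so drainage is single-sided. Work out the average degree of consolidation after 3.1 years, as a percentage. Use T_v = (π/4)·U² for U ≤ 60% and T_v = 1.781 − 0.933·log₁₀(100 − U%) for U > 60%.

Drainage path length: H_d = H = 5.8 m (single drainage).
T_v = c_v·t/H_d² = 6.4×3.1/5.8² = 0.58977.
T_v = 0.58977 corresponds to the U > 60% branch:
U = 1 − 10^((1.781 − T_v)/0.933)/100 = 0.8109

U ≈ 81.1 %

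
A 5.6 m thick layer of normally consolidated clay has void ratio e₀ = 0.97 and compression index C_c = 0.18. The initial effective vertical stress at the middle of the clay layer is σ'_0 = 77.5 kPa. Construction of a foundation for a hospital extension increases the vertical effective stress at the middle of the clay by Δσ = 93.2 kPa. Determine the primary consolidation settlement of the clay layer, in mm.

S_c ≈ 175 mm

Final effective stress: σ'_f = σ'_0 + Δσ = 77.5 + 93.2 = 170.7 kPa.
Normally consolidated clay, so the full stress increment lies on the virgin compression line:
S_c = C_c·H/(1+e₀)·log₁₀(σ'_f/σ'_0) = 0.18×5.6/(1+0.97)×log₁₀(170.7/77.5)
    = 0.51168 × 0.34293 = 0.1755 m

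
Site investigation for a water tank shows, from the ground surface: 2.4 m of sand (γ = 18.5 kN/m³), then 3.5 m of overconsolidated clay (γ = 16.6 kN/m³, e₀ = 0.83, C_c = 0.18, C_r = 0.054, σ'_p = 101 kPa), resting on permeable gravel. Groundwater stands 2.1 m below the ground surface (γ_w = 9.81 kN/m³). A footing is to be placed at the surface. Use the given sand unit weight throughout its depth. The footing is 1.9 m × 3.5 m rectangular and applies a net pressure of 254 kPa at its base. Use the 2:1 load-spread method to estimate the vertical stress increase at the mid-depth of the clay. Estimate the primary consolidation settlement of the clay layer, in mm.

S_c ≈ 23.4 mm

Mid-depth of clay below the ground surface: z = 2.4 + 3.5/2 = 4.15 m.
Total vertical stress at mid-clay: σ_v = 18.5×2.4 + 16.6×1.75 = 73.45 kPa.
Pore pressure: u = 9.81×(4.15 − 2.1) = 20.11 kPa.
Initial effective stress: σ'_0 = σ_v − u = 73.45 − 20.11 = 53.34 kPa.
Stress increase at mid-clay by the 2:1 spreading method:
Δσ = qBL/((B+z)(L+z)) = 254×1.9×3.5/((1.9+4.15)(3.5+4.15)) = 36.495 kPa
Final effective stress: σ'_f = 53.34 + 36.495 = 89.835 kPa.
σ'_f = 89.835 ≤ σ'_p = 101 kPa, so the clay remains overconsolidated and only the recompression index applies:
S_c = C_r·H/(1+e₀)·log₁₀(σ'_f/σ'_0) = 0.054×3.5/1.83×log₁₀(89.835/53.34)
    = 0.10328 × 0.22639 = 0.02338 m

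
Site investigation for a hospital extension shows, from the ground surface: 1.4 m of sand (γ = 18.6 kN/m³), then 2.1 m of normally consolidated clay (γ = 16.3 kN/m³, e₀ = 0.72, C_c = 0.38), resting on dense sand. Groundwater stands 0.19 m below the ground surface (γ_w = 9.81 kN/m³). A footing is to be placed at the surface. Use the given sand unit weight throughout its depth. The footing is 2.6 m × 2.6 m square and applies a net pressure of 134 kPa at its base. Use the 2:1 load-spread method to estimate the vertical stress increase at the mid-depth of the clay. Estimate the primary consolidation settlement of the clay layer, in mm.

S_c ≈ 200 mm

Mid-depth of clay below the ground surface: z = 1.4 + 2.1/2 = 2.45 m.
Total vertical stress at mid-clay: σ_v = 18.6×1.4 + 16.3×1.05 = 43.155 kPa.
Pore pressure: u = 9.81×(2.45 − 0.19) = 22.171 kPa.
Initial effective stress: σ'_0 = σ_v − u = 43.155 − 22.171 = 20.984 kPa.
Stress increase at mid-clay by the 2:1 spreading method:
Δσ = qBL/((B+z)(L+z)) = 134×2.6×2.6/((2.6+2.45)(2.6+2.45)) = 35.52 kPa
Final effective stress: σ'_f = σ'_0 + Δσ = 20.984 + 35.52 = 56.504 kPa.
Normally consolidated clay, so the full stress increment lies on the virgin compression line:
S_c = C_c·H/(1+e₀)·log₁₀(σ'_f/σ'_0) = 0.38×2.1/(1+0.72)×log₁₀(56.504/20.984)
    = 0.46395 × 0.43019 = 0.1996 m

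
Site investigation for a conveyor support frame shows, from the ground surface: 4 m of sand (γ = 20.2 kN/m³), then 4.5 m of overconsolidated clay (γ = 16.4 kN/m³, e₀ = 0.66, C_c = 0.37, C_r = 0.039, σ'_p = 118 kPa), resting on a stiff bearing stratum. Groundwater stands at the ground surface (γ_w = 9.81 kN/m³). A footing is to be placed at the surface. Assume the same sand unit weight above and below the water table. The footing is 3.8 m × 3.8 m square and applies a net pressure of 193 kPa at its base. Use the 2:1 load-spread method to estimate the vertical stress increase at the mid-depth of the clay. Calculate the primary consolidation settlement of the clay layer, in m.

Mid-depth of clay below the ground surface: z = 4 + 4.5/2 = 6.25 m.
Total vertical stress at mid-clay: σ_v = 20.2×4 + 16.4×2.25 = 117.7 kPa.
Pore pressure: u = 9.81×(6.25 − 0) = 61.312 kPa.
Initial effective stress: σ'_0 = σ_v − u = 117.7 − 61.312 = 56.388 kPa.
Stress increase at mid-clay by the 2:1 spreading method:
Δσ = qBL/((B+z)(L+z)) = 193×3.8×3.8/((3.8+6.25)(3.8+6.25)) = 27.593 kPa
Final effective stress: σ'_f = 56.388 + 27.593 = 83.981 kPa.
σ'_f = 83.981 ≤ σ'_p = 118 kPa, so the clay remains overconsolidated and only the recompression index applies:
S_c = C_r·H/(1+e₀)·log₁₀(σ'_f/σ'_0) = 0.039×4.5/1.66×log₁₀(83.981/56.388)
    = 0.10572 × 0.17299 = 0.01829 m

S_c ≈ 0.0183 m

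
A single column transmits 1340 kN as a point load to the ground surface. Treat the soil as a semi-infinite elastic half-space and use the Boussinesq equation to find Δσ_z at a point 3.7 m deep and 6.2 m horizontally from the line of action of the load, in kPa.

Δσ_z ≈ 1.65 kPa

Boussinesq vertical stress below a point load on an elastic half-space:
Δσ_z = 3P/(2πz²) · [1 + (r/z)²]^(−5/2)
r/z = 6.2/3.7 = 1.6757; [1+(r/z)²]^(−5/2) = 0.035342.
Δσ_z = 3×1340/(2π×3.7²) × 0.035342 = 46.735 × 0.035342 = 1.652 kPa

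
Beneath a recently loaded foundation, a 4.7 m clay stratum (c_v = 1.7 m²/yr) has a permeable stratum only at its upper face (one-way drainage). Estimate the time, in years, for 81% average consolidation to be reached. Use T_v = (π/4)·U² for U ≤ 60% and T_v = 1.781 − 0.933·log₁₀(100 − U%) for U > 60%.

t ≈ 7.64 years

Drainage path length: H_d = H = 4.7 m (single drainage).
U > 60%: T_v = 1.781 − 0.933·log₁₀(100 − 81) = 0.58792.
t = T_v·H_d²/c_v = 0.58792×4.7²/1.7 = 7.64 years.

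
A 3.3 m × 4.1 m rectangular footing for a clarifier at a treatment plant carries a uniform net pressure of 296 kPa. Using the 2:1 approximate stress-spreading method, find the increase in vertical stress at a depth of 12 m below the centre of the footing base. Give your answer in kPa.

Δσ_z ≈ 16.3 kPa

By the 2:1 method the load spreads at 1 horizontal : 2 vertical, so at depth z the loaded area has grown by z in each plan dimension:
Δσ = qBL/((B+z)(L+z)) = 296×3.3×4.1/((3.3+12)(4.1+12)) = 16.258 kPa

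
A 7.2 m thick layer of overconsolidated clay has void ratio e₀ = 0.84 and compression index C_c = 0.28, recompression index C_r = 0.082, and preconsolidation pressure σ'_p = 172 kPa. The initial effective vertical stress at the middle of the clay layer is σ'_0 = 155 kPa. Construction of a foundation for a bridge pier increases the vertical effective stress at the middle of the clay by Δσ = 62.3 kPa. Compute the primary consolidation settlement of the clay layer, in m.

S_c ≈ 0.126 m

Final effective stress: σ'_f = 155 + 62.3 = 217.3 kPa.
σ'_f = 217.3 > σ'_p = 172 kPa, so the stress path crosses the preconsolidation pressure — recompression up to σ'_p, then virgin compression beyond:
S_c = H/(1+e₀)·[C_r·log₁₀(σ'_p/σ'_0) + C_c·log₁₀(σ'_f/σ'_p)]
    = 7.2/1.84 × [0.082×log₁₀(172/155) + 0.28×log₁₀(217.3/172)]
    = 3.913 × [0.0037061 + 0.028429] = 0.1257 m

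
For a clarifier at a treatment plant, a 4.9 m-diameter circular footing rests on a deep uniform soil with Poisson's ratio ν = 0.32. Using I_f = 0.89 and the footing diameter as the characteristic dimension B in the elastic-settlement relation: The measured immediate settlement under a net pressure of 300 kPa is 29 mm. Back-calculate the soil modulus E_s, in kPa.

E_s ≈ 40500 kPa

S_e = q·B·(1−ν²)/E_s · I_f  ⇒  E_s = q·B·(1−ν²)·I_f / S_e.
E_s = 300 × 4.9 × 0.8976 × 0.89 / 0.029 = 40490 kPa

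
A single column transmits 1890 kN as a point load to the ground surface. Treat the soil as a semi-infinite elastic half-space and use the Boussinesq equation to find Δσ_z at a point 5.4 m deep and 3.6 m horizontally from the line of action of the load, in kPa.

Δσ_z ≈ 12.3 kPa

Boussinesq vertical stress below a point load on an elastic half-space:
Δσ_z = 3P/(2πz²) · [1 + (r/z)²]^(−5/2)
r/z = 3.6/5.4 = 0.66667; [1+(r/z)²]^(−5/2) = 0.39879.
Δσ_z = 3×1890/(2π×5.4²) × 0.39879 = 30.947 × 0.39879 = 12.34 kPa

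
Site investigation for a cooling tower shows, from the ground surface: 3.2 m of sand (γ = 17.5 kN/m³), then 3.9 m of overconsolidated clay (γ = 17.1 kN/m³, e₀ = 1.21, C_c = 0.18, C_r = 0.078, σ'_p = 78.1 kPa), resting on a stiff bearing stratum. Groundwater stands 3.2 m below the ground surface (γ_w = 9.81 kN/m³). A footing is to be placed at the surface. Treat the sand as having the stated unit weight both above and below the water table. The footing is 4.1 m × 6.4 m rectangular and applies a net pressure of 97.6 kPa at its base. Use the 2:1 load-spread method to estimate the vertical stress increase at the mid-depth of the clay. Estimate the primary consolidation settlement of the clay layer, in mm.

S_c ≈ 32.2 mm

Mid-depth of clay below the ground surface: z = 3.2 + 3.9/2 = 5.15 m.
Total vertical stress at mid-clay: σ_v = 17.5×3.2 + 17.1×1.95 = 89.345 kPa.
Pore pressure: u = 9.81×(5.15 − 3.2) = 19.13 kPa.
Initial effective stress: σ'_0 = σ_v − u = 89.345 − 19.13 = 70.215 kPa.
Stress increase at mid-clay by the 2:1 spreading method:
Δσ = qBL/((B+z)(L+z)) = 97.6×4.1×6.4/((4.1+5.15)(6.4+5.15)) = 23.971 kPa
Final effective stress: σ'_f = 70.215 + 23.971 = 94.186 kPa.
σ'_f = 94.186 > σ'_p = 78.1 kPa, so the stress path crosses the preconsolidation pressure — recompression up to σ'_p, then virgin compression beyond:
S_c = H/(1+e₀)·[C_r·log₁₀(σ'_p/σ'_0) + C_c·log₁₀(σ'_f/σ'_p)]
    = 3.9/2.21 × [0.078×log₁₀(78.1/70.215) + 0.18×log₁₀(94.186/78.1)]
    = 1.7647 × [0.0036052 + 0.01464] = 0.0322 m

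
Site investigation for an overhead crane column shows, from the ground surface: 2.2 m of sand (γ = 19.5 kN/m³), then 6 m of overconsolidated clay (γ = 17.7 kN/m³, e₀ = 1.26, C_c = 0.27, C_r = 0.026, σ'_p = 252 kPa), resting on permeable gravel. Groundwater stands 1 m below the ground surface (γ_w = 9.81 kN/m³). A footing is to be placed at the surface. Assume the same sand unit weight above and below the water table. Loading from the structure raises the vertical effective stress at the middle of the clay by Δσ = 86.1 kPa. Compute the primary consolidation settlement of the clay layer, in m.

S_c ≈ 0.0283 m

Mid-depth of clay below the ground surface: z = 2.2 + 6/2 = 5.2 m.
Total vertical stress at mid-clay: σ_v = 19.5×2.2 + 17.7×3 = 96 kPa.
Pore pressure: u = 9.81×(5.2 − 1) = 41.202 kPa.
Initial effective stress: σ'_0 = σ_v − u = 96 − 41.202 = 54.798 kPa.
Final effective stress: σ'_f = 54.798 + 86.1 = 140.9 kPa.
σ'_f = 140.9 ≤ σ'_p = 252 kPa, so the clay remains overconsolidated and only the recompression index applies:
S_c = C_r·H/(1+e₀)·log₁₀(σ'_f/σ'_0) = 0.026×6/2.26×log₁₀(140.9/54.798)
    = 0.069027 × 0.41015 = 0.02831 m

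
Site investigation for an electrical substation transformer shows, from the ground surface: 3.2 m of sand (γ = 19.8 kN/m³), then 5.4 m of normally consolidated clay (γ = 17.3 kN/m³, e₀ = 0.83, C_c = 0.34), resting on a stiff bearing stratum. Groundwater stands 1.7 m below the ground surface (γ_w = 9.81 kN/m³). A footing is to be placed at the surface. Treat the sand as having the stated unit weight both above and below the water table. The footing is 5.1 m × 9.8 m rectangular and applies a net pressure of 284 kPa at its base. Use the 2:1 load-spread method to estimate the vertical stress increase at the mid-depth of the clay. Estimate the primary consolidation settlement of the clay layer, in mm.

Mid-depth of clay below the ground surface: z = 3.2 + 5.4/2 = 5.9 m.
Total vertical stress at mid-clay: σ_v = 19.8×3.2 + 17.3×2.7 = 110.07 kPa.
Pore pressure: u = 9.81×(5.9 − 1.7) = 41.202 kPa.
Initial effective stress: σ'_0 = σ_v − u = 110.07 − 41.202 = 68.868 kPa.
Stress increase at mid-clay by the 2:1 spreading method:
Δσ = qBL/((B+z)(L+z)) = 284×5.1×9.8/((5.1+5.9)(9.8+5.9)) = 82.191 kPa
Final effective stress: σ'_f = σ'_0 + Δσ = 68.868 + 82.191 = 151.06 kPa.
Normally consolidated clay, so the full stress increment lies on the virgin compression line:
S_c = C_c·H/(1+e₀)·log₁₀(σ'_f/σ'_0) = 0.34×5.4/(1+0.83)×log₁₀(151.06/68.868)
    = 1.0033 × 0.34113 = 0.3423 m

S_c ≈ 342 mm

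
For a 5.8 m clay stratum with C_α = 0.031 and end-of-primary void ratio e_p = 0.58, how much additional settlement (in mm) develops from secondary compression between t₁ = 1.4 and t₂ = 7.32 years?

Secondary compression: S_s = C_α·H/(1+e_p)·log₁₀(t₂/t₁)
S_s = 0.031×5.8/(1+0.58)×log₁₀(7.32/1.4)
    = 0.1138 × 0.7184 = 0.08175 m

S_s ≈ 81.8 mm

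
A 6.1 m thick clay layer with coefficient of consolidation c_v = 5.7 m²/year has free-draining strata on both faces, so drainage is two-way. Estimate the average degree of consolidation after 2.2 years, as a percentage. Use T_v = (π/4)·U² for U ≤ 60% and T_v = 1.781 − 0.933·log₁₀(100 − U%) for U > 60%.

Drainage path length: H_d = H/2 = 3.05 m (double drainage).
T_v = c_v·t/H_d² = 5.7×2.2/3.05² = 1.348.
T_v = 1.348 corresponds to the U > 60% branch:
U = 1 − 10^((1.781 − T_v)/0.933)/100 = 0.9709

U ≈ 97.1 %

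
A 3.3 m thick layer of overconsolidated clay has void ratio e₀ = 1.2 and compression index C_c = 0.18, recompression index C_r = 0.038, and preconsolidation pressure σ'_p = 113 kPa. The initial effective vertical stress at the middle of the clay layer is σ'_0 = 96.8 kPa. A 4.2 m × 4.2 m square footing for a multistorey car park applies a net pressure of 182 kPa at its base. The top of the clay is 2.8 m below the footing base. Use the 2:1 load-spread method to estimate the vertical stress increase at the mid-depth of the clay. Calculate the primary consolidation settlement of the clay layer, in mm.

S_c ≈ 28.7 mm

Mid-depth of clay below the footing base: z = 2.8 + 3.3/2 = 4.45 m.
Stress increase at mid-clay by the 2:1 spreading method:
Δσ = qBL/((B+z)(L+z)) = 182×4.2×4.2/((4.2+4.45)(4.2+4.45)) = 42.908 kPa
Final effective stress: σ'_f = 96.8 + 42.908 = 139.71 kPa.
σ'_f = 139.71 > σ'_p = 113 kPa, so the stress path crosses the preconsolidation pressure — recompression up to σ'_p, then virgin compression beyond:
S_c = H/(1+e₀)·[C_r·log₁₀(σ'_p/σ'_0) + C_c·log₁₀(σ'_f/σ'_p)]
    = 3.3/2.2 × [0.038×log₁₀(113/96.8) + 0.18×log₁₀(139.71/113)]
    = 1.5 × [0.0025537 + 0.016587] = 0.02871 m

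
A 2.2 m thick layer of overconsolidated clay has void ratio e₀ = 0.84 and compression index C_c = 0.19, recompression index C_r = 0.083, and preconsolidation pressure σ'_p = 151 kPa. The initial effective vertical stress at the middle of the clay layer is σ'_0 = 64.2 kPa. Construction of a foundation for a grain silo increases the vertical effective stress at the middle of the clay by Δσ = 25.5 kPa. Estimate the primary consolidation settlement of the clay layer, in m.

S_c ≈ 0.0144 m

Final effective stress: σ'_f = 64.2 + 25.5 = 89.7 kPa.
σ'_f = 89.7 ≤ σ'_p = 151 kPa, so the clay remains overconsolidated and only the recompression index applies:
S_c = C_r·H/(1+e₀)·log₁₀(σ'_f/σ'_0) = 0.083×2.2/1.84×log₁₀(89.7/64.2)
    = 0.099243 × 0.14526 = 0.01442 m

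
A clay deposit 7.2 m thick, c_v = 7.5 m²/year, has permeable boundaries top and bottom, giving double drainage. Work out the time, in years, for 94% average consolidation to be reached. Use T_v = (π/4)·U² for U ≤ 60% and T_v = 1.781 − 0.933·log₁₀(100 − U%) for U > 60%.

t ≈ 1.82 years

Drainage path length: H_d = H/2 = 3.6 m (double drainage).
U > 60%: T_v = 1.781 − 0.933·log₁₀(100 − 94) = 1.055.
t = T_v·H_d²/c_v = 1.055×3.6²/7.5 = 1.823 years.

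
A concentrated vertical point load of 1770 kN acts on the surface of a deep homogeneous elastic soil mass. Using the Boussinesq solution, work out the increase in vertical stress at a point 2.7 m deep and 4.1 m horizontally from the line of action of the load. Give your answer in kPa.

Δσ_z ≈ 5.83 kPa

Boussinesq vertical stress below a point load on an elastic half-space:
Δσ_z = 3P/(2πz²) · [1 + (r/z)²]^(−5/2)
r/z = 4.1/2.7 = 1.5185; [1+(r/z)²]^(−5/2) = 0.050324.
Δσ_z = 3×1770/(2π×2.7²) × 0.050324 = 115.93 × 0.050324 = 5.834 kPa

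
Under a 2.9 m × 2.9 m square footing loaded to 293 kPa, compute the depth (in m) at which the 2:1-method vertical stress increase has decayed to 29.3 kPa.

z ≈ 6.27 m

2:1 spreading — at depth z the loaded area has grown by z in each plan dimension:
qB²/(B+z)² = Δσ_z ⇒ z = B(√(q/Δσ_z) − 1) = 2.9×(√(293/29.3) − 1) = 6.271 m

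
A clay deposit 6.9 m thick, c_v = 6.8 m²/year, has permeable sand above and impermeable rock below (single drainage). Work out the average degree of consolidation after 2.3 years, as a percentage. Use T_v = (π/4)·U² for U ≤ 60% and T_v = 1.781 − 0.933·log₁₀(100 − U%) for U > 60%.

U ≈ 64 %

Drainage path length: H_d = H = 6.9 m (single drainage).
T_v = c_v·t/H_d² = 6.8×2.3/6.9² = 0.3285.
T_v = 0.3285 corresponds to the U > 60% branch:
U = 1 − 10^((1.781 − T_v)/0.933)/100 = 0.6396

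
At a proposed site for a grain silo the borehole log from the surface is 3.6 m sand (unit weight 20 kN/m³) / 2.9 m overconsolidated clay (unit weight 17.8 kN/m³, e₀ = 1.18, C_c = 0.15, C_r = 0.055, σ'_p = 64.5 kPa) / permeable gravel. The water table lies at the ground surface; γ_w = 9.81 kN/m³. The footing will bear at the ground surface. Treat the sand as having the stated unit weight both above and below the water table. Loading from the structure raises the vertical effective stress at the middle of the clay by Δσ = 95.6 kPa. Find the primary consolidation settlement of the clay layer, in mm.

Mid-depth of clay below the ground surface: z = 3.6 + 2.9/2 = 5.05 m.
Total vertical stress at mid-clay: σ_v = 20×3.6 + 17.8×1.45 = 97.81 kPa.
Pore pressure: u = 9.81×(5.05 − 0) = 49.541 kPa.
Initial effective stress: σ'_0 = σ_v − u = 97.81 − 49.541 = 48.269 kPa.
Final effective stress: σ'_f = 48.269 + 95.6 = 143.87 kPa.
σ'_f = 143.87 > σ'_p = 64.5 kPa, so the stress path crosses the preconsolidation pressure — recompression up to σ'_p, then virgin compression beyond:
S_c = H/(1+e₀)·[C_r·log₁₀(σ'_p/σ'_0) + C_c·log₁₀(σ'_f/σ'_p)]
    = 2.9/2.18 × [0.055×log₁₀(64.5/48.269) + 0.15×log₁₀(143.87/64.5)]
    = 1.3303 × [0.006924 + 0.052262] = 0.07874 m

S_c ≈ 78.7 mm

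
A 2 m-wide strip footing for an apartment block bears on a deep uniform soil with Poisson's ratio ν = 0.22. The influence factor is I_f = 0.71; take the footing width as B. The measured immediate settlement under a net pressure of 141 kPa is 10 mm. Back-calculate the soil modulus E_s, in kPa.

S_e = q·B·(1−ν²)/E_s · I_f  ⇒  E_s = q·B·(1−ν²)·I_f / S_e.
E_s = 141 × 2 × 0.9516 × 0.71 / 0.01 = 19050 kPa

E_s ≈ 19100 kPa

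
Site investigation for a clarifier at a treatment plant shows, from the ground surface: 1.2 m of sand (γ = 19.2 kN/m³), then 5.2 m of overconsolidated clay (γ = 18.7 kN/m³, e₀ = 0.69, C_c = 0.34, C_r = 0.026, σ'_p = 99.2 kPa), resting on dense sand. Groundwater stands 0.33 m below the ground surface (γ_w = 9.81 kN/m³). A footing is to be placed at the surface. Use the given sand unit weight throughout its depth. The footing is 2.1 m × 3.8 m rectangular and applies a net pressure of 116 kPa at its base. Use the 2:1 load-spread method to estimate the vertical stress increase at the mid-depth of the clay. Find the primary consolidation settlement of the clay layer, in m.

S_c ≈ 0.0152 m

Mid-depth of clay below the ground surface: z = 1.2 + 5.2/2 = 3.8 m.
Total vertical stress at mid-clay: σ_v = 19.2×1.2 + 18.7×2.6 = 71.66 kPa.
Pore pressure: u = 9.81×(3.8 − 0.33) = 34.041 kPa.
Initial effective stress: σ'_0 = σ_v − u = 71.66 − 34.041 = 37.619 kPa.
Stress increase at mid-clay by the 2:1 spreading method:
Δσ = qBL/((B+z)(L+z)) = 116×2.1×3.8/((2.1+3.8)(3.8+3.8)) = 20.644 kPa
Final effective stress: σ'_f = 37.619 + 20.644 = 58.263 kPa.
σ'_f = 58.263 ≤ σ'_p = 99.2 kPa, so the clay remains overconsolidated and only the recompression index applies:
S_c = C_r·H/(1+e₀)·log₁₀(σ'_f/σ'_0) = 0.026×5.2/1.69×log₁₀(58.263/37.619)
    = 0.079999 × 0.18999 = 0.0152 m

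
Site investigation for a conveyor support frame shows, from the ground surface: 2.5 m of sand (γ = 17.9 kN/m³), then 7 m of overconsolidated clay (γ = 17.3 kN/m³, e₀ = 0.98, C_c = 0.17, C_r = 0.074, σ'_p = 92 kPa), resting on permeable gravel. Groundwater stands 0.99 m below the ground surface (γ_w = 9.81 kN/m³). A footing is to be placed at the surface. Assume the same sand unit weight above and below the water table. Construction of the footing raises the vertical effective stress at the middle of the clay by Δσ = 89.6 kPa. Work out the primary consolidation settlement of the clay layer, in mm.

S_c ≈ 176 mm

Mid-depth of clay below the ground surface: z = 2.5 + 7/2 = 6 m.
Total vertical stress at mid-clay: σ_v = 17.9×2.5 + 17.3×3.5 = 105.3 kPa.
Pore pressure: u = 9.81×(6 − 0.99) = 49.148 kPa.
Initial effective stress: σ'_0 = σ_v − u = 105.3 − 49.148 = 56.152 kPa.
Final effective stress: σ'_f = 56.152 + 89.6 = 145.75 kPa.
σ'_f = 145.75 > σ'_p = 92 kPa, so the stress path crosses the preconsolidation pressure — recompression up to σ'_p, then virgin compression beyond:
S_c = H/(1+e₀)·[C_r·log₁₀(σ'_p/σ'_0) + C_c·log₁₀(σ'_f/σ'_p)]
    = 7/1.98 × [0.074×log₁₀(92/56.152) + 0.17×log₁₀(145.75/92)]
    = 3.5354 × [0.015867 + 0.03397] = 0.1762 m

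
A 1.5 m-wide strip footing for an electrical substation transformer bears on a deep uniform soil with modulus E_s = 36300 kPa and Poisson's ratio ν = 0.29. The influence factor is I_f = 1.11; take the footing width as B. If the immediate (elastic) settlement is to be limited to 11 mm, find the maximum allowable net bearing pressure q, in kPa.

q ≈ 262 kPa

S_e = q·B·(1−ν²)/E_s · I_f  ⇒  q = S_e·E_s / (B·(1−ν²)·I_f).
q = 0.011 × 36300 / (1.5 × 0.9159 × 1.11) = 261.8 kPa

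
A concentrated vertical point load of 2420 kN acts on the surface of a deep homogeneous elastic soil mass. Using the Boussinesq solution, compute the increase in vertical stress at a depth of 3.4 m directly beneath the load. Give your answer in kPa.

Δσ_z ≈ 100 kPa

Boussinesq vertical stress below a point load on an elastic half-space:
Δσ_z = 3P/(2πz²) · [1 + (r/z)²]^(−5/2)
r/z = 0/3.4 = 0; [1+(r/z)²]^(−5/2) = 1.
Δσ_z = 3×2420/(2π×3.4²) × 1 = 99.954 × 1 = 99.95 kPa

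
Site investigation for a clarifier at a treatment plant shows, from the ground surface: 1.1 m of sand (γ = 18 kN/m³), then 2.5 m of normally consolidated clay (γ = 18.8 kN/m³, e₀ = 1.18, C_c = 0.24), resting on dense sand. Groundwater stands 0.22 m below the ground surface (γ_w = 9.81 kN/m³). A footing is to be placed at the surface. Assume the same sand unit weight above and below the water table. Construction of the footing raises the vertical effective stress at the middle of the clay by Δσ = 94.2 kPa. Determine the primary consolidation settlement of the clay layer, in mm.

S_c ≈ 197 mm

Mid-depth of clay below the ground surface: z = 1.1 + 2.5/2 = 2.35 m.
Total vertical stress at mid-clay: σ_v = 18×1.1 + 18.8×1.25 = 43.3 kPa.
Pore pressure: u = 9.81×(2.35 − 0.22) = 20.895 kPa.
Initial effective stress: σ'_0 = σ_v − u = 43.3 − 20.895 = 22.405 kPa.
Final effective stress: σ'_f = σ'_0 + Δσ = 22.405 + 94.2 = 116.61 kPa.
Normally consolidated clay, so the full stress increment lies on the virgin compression line:
S_c = C_c·H/(1+e₀)·log₁₀(σ'_f/σ'_0) = 0.24×2.5/(1+1.18)×log₁₀(116.61/22.405)
    = 0.27523 × 0.71639 = 0.1972 m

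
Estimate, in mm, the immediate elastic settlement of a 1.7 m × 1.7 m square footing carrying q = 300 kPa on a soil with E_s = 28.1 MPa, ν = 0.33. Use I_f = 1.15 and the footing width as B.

Immediate (elastic) settlement: S_e = q·B·(1−ν²)/E_s · I_f.
E_s = 28.1 MPa = 28100 kPa.
S_e = 300 × 1.7 × (1 − 0.33²) / 28100 × 1.15
    = 300 × 1.7 × 0.8911 / 28100 × 1.15
    = 0.0186 m = 18.6 mm

S_e ≈ 18.6 mm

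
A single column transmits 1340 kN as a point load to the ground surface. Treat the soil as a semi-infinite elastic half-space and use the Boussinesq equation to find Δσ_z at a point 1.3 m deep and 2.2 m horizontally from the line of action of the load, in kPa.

Δσ_z ≈ 12.9 kPa

Boussinesq vertical stress below a point load on an elastic half-space:
Δσ_z = 3P/(2πz²) · [1 + (r/z)²]^(−5/2)
r/z = 2.2/1.3 = 1.6923; [1+(r/z)²]^(−5/2) = 0.034075.
Δσ_z = 3×1340/(2π×1.3²) × 0.034075 = 378.58 × 0.034075 = 12.9 kPa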